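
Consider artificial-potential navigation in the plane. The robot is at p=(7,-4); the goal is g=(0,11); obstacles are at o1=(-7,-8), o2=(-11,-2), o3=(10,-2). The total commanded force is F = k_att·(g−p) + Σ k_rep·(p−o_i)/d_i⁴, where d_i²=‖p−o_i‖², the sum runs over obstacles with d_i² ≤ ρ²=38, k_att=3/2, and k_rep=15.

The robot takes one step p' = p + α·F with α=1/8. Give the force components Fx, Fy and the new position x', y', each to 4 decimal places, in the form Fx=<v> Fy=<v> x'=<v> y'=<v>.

Fx=-10.7663 Fy=22.3225 x'=5.6542 y'=-1.2097

F_att = 3/2·(g−p) = 3/2·(-7,15) = (-10.5000,22.5000)
o1: d²=212 > ρ²=38 → inactive
o2: d²=328 > ρ²=38 → inactive
o3: d²=13 ≤ ρ²=38; F_rep = 15·(-3,-2)/13² = (-0.2663,-0.1775)
F = F_att + ΣF_rep = (-10.7663,22.3225)
p' = p + 1/8·F = (5.6542,-1.2097)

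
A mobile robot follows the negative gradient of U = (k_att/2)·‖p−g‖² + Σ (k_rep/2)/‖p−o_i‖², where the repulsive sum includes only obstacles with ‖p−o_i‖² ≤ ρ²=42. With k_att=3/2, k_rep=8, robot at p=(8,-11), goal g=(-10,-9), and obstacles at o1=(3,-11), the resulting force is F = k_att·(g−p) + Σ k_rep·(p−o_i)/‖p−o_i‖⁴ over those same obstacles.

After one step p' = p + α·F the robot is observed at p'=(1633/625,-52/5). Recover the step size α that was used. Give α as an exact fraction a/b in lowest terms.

α = 1/5

F_att = 3/2·(g−p) = 3/2·(-18,2) = (-27.0000,3.0000)
o1: d²=25 ≤ ρ²=42; F_rep = 8·(5,0)/25² = (0.0640,0.0000)
F = F_att + ΣF_rep = (-26.9360,3.0000)
Δp = p'−p = (-5.3872,0.6000); α = Δx/Fx = (-3367/625) / (-3367/125) = 1/5
check: Δy/Fy = (3/5) / (3) = 1/5 ✓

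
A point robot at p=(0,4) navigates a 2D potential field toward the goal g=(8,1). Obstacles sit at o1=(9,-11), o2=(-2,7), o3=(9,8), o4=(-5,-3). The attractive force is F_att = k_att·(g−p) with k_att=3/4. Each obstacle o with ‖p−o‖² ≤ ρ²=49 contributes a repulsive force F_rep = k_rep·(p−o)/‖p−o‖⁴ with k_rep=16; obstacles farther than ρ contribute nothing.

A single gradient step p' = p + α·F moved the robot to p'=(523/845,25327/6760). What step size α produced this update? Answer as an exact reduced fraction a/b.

α = 1/10

F_att = 3/4·(g−p) = 3/4·(8,-3) = (6.0000,-2.2500)
o1: d²=306 > ρ²=49 → inactive
o2: d²=13 ≤ ρ²=49; F_rep = 16·(2,-3)/13² = (0.1893,-0.2840)
o3: d²=97 > ρ²=49 → inactive
o4: d²=74 > ρ²=49 → inactive
F = F_att + ΣF_rep = (6.1893,-2.5340)
Δp = p'−p = (0.6189,-0.2534); α = Δx/Fx = (523/845) / (1046/169) = 1/10
check: Δy/Fy = (-1713/6760) / (-1713/676) = 1/10 ✓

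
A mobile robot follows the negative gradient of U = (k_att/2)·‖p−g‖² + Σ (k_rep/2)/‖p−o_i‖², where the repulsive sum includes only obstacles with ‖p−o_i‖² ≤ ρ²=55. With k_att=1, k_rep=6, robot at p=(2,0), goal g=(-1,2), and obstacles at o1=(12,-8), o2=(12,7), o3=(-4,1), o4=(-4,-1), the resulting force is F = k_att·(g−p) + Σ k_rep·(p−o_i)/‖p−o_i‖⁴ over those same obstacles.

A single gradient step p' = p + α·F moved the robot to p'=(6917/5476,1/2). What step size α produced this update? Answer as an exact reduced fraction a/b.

α = 1/4

F_att = 1·(g−p) = 1·(-3,2) = (-3.0000,2.0000)
o1: d²=164 > ρ²=55 → inactive
o2: d²=149 > ρ²=55 → inactive
o3: d²=37 ≤ ρ²=55; F_rep = 6·(6,-1)/37² = (0.0263,-0.0044)
o4: d²=37 ≤ ρ²=55; F_rep = 6·(6,1)/37² = (0.0263,0.0044)
F = F_att + ΣF_rep = (-2.9474,2.0000)
Δp = p'−p = (-0.7369,0.5000); α = Δx/Fx = (-4035/5476) / (-4035/1369) = 1/4
check: Δy/Fy = (1/2) / (2) = 1/4 ✓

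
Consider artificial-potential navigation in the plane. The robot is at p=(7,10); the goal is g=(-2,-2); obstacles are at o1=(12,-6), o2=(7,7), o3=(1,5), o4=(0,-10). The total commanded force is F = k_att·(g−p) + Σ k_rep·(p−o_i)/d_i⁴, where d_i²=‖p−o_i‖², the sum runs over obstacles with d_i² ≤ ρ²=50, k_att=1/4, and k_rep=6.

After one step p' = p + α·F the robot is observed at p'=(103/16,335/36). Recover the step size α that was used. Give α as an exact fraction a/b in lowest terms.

α = 1/4

F_att = 1/4·(g−p) = 1/4·(-9,-12) = (-2.2500,-3.0000)
o1: d²=281 > ρ²=50 → inactive
o2: d²=9 ≤ ρ²=50; F_rep = 6·(0,3)/9² = (0.0000,0.2222)
o3: d²=61 > ρ²=50 → inactive
o4: d²=449 > ρ²=50 → inactive
F = F_att + ΣF_rep = (-2.2500,-2.7778)
Δp = p'−p = (-0.5625,-0.6944); α = Δx/Fx = (-9/16) / (-9/4) = 1/4
check: Δy/Fy = (-25/36) / (-25/9) = 1/4 ✓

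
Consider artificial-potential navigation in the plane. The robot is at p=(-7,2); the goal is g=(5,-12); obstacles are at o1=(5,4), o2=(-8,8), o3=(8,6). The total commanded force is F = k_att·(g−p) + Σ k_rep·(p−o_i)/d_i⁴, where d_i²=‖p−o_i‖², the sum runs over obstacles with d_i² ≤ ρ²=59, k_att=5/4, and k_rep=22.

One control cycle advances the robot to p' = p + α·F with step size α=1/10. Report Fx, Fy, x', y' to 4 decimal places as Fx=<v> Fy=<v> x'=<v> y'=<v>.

Fx=15.0161 Fy=-17.5964 x'=-5.4984 y'=0.2404

F_att = 5/4·(g−p) = 5/4·(12,-14) = (15.0000,-17.5000)
o1: d²=148 > ρ²=59 → inactive
o2: d²=37 ≤ ρ²=59; F_rep = 22·(1,-6)/37² = (0.0161,-0.0964)
o3: d²=241 > ρ²=59 → inactive
F = F_att + ΣF_rep = (15.0161,-17.5964)
p' = p + 1/10·F = (-5.4984,0.2404)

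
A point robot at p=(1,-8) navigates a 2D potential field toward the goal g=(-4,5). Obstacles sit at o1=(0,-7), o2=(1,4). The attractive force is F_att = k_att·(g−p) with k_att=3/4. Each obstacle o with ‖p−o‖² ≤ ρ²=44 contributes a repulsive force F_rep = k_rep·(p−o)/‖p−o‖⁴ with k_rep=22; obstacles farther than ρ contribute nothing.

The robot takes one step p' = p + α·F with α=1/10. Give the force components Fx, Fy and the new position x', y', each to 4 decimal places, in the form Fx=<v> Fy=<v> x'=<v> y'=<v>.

Fx=1.7500 Fy=4.2500 x'=1.1750 y'=-7.5750

F_att = 3/4·(g−p) = 3/4·(-5,13) = (-3.7500,9.7500)
o1: d²=2 ≤ ρ²=44; F_rep = 22·(1,-1)/2² = (5.5000,-5.5000)
o2: d²=144 > ρ²=44 → inactive
F = F_att + ΣF_rep = (1.7500,4.2500)
p' = p + 1/10·F = (1.1750,-7.5750)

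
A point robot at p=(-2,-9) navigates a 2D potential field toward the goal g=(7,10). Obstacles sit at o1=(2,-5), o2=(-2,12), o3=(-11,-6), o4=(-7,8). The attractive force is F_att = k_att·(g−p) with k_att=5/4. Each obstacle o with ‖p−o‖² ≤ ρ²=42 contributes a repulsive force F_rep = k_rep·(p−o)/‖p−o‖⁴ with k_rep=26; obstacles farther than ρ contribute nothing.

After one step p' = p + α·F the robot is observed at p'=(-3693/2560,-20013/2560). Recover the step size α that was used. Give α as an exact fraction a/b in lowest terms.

F_att = 5/4·(g−p) = 5/4·(9,19) = (11.2500,23.7500)
o1: d²=32 ≤ ρ²=42; F_rep = 26·(-4,-4)/32² = (-0.1016,-0.1016)
o2: d²=441 > ρ²=42 → inactive
o3: d²=90 > ρ²=42 → inactive
o4: d²=314 > ρ²=42 → inactive
F = F_att + ΣF_rep = (11.1484,23.6484)
Δp = p'−p = (0.5574,1.1824); α = Δx/Fx = (1427/2560) / (1427/128) = 1/20
check: Δy/Fy = (3027/2560) / (3027/128) = 1/20 ✓

α = 1/20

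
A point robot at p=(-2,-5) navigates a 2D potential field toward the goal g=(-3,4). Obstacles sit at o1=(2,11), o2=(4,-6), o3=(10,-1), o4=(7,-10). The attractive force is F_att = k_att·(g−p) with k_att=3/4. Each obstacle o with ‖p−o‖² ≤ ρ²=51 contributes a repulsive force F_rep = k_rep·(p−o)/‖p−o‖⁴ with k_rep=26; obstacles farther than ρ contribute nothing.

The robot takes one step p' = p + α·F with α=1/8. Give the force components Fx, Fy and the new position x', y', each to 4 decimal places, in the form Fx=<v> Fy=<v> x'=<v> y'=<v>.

F_att = 3/4·(g−p) = 3/4·(-1,9) = (-0.7500,6.7500)
o1: d²=272 > ρ²=51 → inactive
o2: d²=37 ≤ ρ²=51; F_rep = 26·(-6,1)/37² = (-0.1140,0.0190)
o3: d²=160 > ρ²=51 → inactive
o4: d²=106 > ρ²=51 → inactive
F = F_att + ΣF_rep = (-0.8640,6.7690)
p' = p + 1/8·F = (-2.1080,-4.1539)

Fx=-0.8640 Fy=6.7690 x'=-2.1080 y'=-4.1539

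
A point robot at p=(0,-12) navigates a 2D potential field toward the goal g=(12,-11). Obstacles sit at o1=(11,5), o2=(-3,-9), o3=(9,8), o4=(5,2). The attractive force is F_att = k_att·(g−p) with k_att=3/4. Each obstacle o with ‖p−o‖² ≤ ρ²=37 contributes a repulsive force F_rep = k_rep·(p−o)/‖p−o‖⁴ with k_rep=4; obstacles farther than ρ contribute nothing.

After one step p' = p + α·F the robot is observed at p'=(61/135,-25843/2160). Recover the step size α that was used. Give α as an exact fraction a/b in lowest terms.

F_att = 3/4·(g−p) = 3/4·(12,1) = (9.0000,0.7500)
o1: d²=410 > ρ²=37 → inactive
o2: d²=18 ≤ ρ²=37; F_rep = 4·(3,-3)/18² = (0.0370,-0.0370)
o3: d²=481 > ρ²=37 → inactive
o4: d²=221 > ρ²=37 → inactive
F = F_att + ΣF_rep = (9.0370,0.7130)
Δp = p'−p = (0.4519,0.0356); α = Δx/Fx = (61/135) / (244/27) = 1/20
check: Δy/Fy = (77/2160) / (77/108) = 1/20 ✓

α = 1/20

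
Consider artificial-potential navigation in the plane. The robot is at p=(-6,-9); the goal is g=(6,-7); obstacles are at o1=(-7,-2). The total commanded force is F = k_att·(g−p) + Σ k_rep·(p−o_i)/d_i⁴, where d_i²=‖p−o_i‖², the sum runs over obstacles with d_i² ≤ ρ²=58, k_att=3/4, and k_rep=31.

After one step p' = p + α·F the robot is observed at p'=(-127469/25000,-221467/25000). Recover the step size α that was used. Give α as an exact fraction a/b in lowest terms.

F_att = 3/4·(g−p) = 3/4·(12,2) = (9.0000,1.5000)
o1: d²=50 ≤ ρ²=58; F_rep = 31·(1,-7)/50² = (0.0124,-0.0868)
F = F_att + ΣF_rep = (9.0124,1.4132)
Δp = p'−p = (0.9012,0.1413); α = Δx/Fx = (22531/25000) / (22531/2500) = 1/10
check: Δy/Fy = (3533/25000) / (3533/2500) = 1/10 ✓

α = 1/10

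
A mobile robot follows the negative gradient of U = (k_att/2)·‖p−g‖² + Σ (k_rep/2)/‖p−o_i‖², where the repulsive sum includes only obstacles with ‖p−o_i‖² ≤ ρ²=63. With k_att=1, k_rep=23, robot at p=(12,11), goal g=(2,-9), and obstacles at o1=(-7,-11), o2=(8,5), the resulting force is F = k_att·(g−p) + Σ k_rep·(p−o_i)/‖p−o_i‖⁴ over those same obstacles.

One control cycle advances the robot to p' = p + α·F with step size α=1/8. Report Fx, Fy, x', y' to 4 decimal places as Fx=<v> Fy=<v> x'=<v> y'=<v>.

F_att = 1·(g−p) = 1·(-10,-20) = (-10.0000,-20.0000)
o1: d²=845 > ρ²=63 → inactive
o2: d²=52 ≤ ρ²=63; F_rep = 23·(4,6)/52² = (0.0340,0.0510)
F = F_att + ΣF_rep = (-9.9660,-19.9490)
p' = p + 1/8·F = (10.7543,8.5064)

Fx=-9.9660 Fy=-19.9490 x'=10.7543 y'=8.5064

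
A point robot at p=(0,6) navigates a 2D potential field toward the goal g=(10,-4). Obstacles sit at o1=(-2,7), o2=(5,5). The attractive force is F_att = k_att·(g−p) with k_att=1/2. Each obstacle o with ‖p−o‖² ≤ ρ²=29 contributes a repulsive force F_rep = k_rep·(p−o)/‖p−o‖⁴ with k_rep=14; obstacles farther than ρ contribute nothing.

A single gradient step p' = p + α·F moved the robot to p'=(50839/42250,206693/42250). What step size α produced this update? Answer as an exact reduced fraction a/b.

α = 1/5

F_att = 1/2·(g−p) = 1/2·(10,-10) = (5.0000,-5.0000)
o1: d²=5 ≤ ρ²=29; F_rep = 14·(2,-1)/5² = (1.1200,-0.5600)
o2: d²=26 ≤ ρ²=29; F_rep = 14·(-5,1)/26² = (-0.1036,0.0207)
F = F_att + ΣF_rep = (6.0164,-5.5393)
Δp = p'−p = (1.2033,-1.1079); α = Δx/Fx = (50839/42250) / (50839/8450) = 1/5
check: Δy/Fy = (-46807/42250) / (-46807/8450) = 1/5 ✓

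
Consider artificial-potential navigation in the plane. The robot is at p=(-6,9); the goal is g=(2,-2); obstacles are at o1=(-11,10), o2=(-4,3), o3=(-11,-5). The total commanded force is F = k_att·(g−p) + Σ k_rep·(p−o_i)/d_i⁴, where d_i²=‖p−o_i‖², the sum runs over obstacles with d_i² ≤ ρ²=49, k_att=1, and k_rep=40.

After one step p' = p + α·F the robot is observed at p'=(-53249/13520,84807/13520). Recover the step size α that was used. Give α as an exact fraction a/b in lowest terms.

α = 1/4

F_att = 1·(g−p) = 1·(8,-11) = (8.0000,-11.0000)
o1: d²=26 ≤ ρ²=49; F_rep = 40·(5,-1)/26² = (0.2959,-0.0592)
o2: d²=40 ≤ ρ²=49; F_rep = 40·(-2,6)/40² = (-0.0500,0.1500)
o3: d²=221 > ρ²=49 → inactive
F = F_att + ΣF_rep = (8.2459,-10.9092)
Δp = p'−p = (2.0615,-2.7273); α = Δx/Fx = (27871/13520) / (27871/3380) = 1/4
check: Δy/Fy = (-36873/13520) / (-36873/3380) = 1/4 ✓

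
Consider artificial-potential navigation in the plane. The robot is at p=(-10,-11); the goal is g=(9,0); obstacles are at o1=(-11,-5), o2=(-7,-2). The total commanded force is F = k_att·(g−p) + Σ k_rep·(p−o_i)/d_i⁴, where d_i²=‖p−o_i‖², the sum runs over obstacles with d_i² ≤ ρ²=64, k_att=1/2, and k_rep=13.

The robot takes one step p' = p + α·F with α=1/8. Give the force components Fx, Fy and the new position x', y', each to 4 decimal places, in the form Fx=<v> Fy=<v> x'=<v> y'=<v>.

Fx=9.5095 Fy=5.4430 x'=-8.8113 y'=-10.3196

F_att = 1/2·(g−p) = 1/2·(19,11) = (9.5000,5.5000)
o1: d²=37 ≤ ρ²=64; F_rep = 13·(1,-6)/37² = (0.0095,-0.0570)
o2: d²=90 > ρ²=64 → inactive
F = F_att + ΣF_rep = (9.5095,5.4430)
p' = p + 1/8·F = (-8.8113,-10.3196)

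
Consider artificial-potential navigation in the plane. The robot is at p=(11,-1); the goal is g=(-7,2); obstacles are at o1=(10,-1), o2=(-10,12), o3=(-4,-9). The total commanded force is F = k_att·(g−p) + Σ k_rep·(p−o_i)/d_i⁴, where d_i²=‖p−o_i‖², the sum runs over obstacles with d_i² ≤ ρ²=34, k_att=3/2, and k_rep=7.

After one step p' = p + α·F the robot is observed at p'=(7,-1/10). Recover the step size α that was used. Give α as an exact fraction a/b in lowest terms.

F_att = 3/2·(g−p) = 3/2·(-18,3) = (-27.0000,4.5000)
o1: d²=1 ≤ ρ²=34; F_rep = 7·(1,0)/1² = (7.0000,0.0000)
o2: d²=610 > ρ²=34 → inactive
o3: d²=289 > ρ²=34 → inactive
F = F_att + ΣF_rep = (-20.0000,4.5000)
Δp = p'−p = (-4.0000,0.9000); α = Δx/Fx = (-4) / (-20) = 1/5
check: Δy/Fy = (9/10) / (9/2) = 1/5 ✓

α = 1/5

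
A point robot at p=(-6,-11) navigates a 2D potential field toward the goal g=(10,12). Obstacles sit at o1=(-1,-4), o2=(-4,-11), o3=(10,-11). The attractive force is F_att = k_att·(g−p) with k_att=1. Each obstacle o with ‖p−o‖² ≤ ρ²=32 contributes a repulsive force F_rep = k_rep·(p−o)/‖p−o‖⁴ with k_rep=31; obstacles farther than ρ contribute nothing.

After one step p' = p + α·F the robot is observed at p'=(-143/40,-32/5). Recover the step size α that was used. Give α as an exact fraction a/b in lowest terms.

α = 1/5

F_att = 1·(g−p) = 1·(16,23) = (16.0000,23.0000)
o1: d²=74 > ρ²=32 → inactive
o2: d²=4 ≤ ρ²=32; F_rep = 31·(-2,0)/4² = (-3.8750,0.0000)
o3: d²=256 > ρ²=32 → inactive
F = F_att + ΣF_rep = (12.1250,23.0000)
Δp = p'−p = (2.4250,4.6000); α = Δx/Fx = (97/40) / (97/8) = 1/5
check: Δy/Fy = (23/5) / (23) = 1/5 ✓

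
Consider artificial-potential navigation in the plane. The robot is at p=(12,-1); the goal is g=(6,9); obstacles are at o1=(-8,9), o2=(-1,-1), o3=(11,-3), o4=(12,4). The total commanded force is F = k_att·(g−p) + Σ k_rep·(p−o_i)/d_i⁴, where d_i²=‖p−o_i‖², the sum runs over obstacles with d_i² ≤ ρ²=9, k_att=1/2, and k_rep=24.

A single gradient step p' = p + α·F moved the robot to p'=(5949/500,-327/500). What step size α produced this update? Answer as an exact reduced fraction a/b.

α = 1/20

F_att = 1/2·(g−p) = 1/2·(-6,10) = (-3.0000,5.0000)
o1: d²=500 > ρ²=9 → inactive
o2: d²=169 > ρ²=9 → inactive
o3: d²=5 ≤ ρ²=9; F_rep = 24·(1,2)/5² = (0.9600,1.9200)
o4: d²=25 > ρ²=9 → inactive
F = F_att + ΣF_rep = (-2.0400,6.9200)
Δp = p'−p = (-0.1020,0.3460); α = Δx/Fx = (-51/500) / (-51/25) = 1/20
check: Δy/Fy = (173/500) / (173/25) = 1/20 ✓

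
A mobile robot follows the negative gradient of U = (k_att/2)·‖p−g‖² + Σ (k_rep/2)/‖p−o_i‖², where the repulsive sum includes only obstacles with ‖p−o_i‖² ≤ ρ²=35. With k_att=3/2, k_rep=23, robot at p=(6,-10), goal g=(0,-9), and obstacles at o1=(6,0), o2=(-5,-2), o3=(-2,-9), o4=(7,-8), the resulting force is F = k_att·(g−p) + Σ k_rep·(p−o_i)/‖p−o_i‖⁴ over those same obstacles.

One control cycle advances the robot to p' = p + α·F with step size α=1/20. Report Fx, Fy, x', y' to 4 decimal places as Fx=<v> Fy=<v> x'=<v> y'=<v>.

Fx=-9.9200 Fy=-0.3400 x'=5.5040 y'=-10.0170

F_att = 3/2·(g−p) = 3/2·(-6,1) = (-9.0000,1.5000)
o1: d²=100 > ρ²=35 → inactive
o2: d²=185 > ρ²=35 → inactive
o3: d²=65 > ρ²=35 → inactive
o4: d²=5 ≤ ρ²=35; F_rep = 23·(-1,-2)/5² = (-0.9200,-1.8400)
F = F_att + ΣF_rep = (-9.9200,-0.3400)
p' = p + 1/20·F = (5.5040,-10.0170)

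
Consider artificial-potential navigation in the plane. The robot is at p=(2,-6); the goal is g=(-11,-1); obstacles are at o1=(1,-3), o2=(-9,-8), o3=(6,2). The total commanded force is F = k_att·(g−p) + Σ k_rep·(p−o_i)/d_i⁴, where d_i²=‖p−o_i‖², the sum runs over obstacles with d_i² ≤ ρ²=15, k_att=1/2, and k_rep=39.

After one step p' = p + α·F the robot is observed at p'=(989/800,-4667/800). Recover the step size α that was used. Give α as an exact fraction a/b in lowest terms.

F_att = 1/2·(g−p) = 1/2·(-13,5) = (-6.5000,2.5000)
o1: d²=10 ≤ ρ²=15; F_rep = 39·(1,-3)/10² = (0.3900,-1.1700)
o2: d²=125 > ρ²=15 → inactive
o3: d²=80 > ρ²=15 → inactive
F = F_att + ΣF_rep = (-6.1100,1.3300)
Δp = p'−p = (-0.7638,0.1663); α = Δx/Fx = (-611/800) / (-611/100) = 1/8
check: Δy/Fy = (133/800) / (133/100) = 1/8 ✓

α = 1/8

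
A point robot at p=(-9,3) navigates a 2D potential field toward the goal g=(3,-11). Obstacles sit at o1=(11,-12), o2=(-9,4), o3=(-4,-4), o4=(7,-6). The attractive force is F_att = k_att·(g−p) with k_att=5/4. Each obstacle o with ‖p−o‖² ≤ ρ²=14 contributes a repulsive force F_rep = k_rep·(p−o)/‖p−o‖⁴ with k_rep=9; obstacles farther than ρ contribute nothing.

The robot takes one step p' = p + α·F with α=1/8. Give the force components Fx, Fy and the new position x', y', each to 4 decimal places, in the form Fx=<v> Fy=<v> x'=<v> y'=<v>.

Fx=15.0000 Fy=-26.5000 x'=-7.1250 y'=-0.3125

F_att = 5/4·(g−p) = 5/4·(12,-14) = (15.0000,-17.5000)
o1: d²=625 > ρ²=14 → inactive
o2: d²=1 ≤ ρ²=14; F_rep = 9·(0,-1)/1² = (0.0000,-9.0000)
o3: d²=74 > ρ²=14 → inactive
o4: d²=337 > ρ²=14 → inactive
F = F_att + ΣF_rep = (15.0000,-26.5000)
p' = p + 1/8·F = (-7.1250,-0.3125)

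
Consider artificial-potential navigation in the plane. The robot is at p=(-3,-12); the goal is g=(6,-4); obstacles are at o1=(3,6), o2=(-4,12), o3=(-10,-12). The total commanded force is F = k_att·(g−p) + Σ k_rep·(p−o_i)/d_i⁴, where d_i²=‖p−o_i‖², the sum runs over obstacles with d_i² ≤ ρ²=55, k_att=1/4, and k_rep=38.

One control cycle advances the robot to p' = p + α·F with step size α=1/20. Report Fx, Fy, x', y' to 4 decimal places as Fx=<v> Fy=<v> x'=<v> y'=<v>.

Fx=2.3608 Fy=2.0000 x'=-2.8820 y'=-11.9000

F_att = 1/4·(g−p) = 1/4·(9,8) = (2.2500,2.0000)
o1: d²=360 > ρ²=55 → inactive
o2: d²=577 > ρ²=55 → inactive
o3: d²=49 ≤ ρ²=55; F_rep = 38·(7,0)/49² = (0.1108,0.0000)
F = F_att + ΣF_rep = (2.3608,2.0000)
p' = p + 1/20·F = (-2.8820,-11.9000)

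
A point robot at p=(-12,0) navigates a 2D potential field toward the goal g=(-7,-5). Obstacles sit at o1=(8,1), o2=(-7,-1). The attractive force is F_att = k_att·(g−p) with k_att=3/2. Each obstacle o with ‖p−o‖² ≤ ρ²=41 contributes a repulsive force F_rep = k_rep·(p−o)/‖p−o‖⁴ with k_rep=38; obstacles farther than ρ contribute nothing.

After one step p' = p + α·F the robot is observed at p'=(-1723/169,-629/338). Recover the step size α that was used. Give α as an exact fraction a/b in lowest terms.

F_att = 3/2·(g−p) = 3/2·(5,-5) = (7.5000,-7.5000)
o1: d²=401 > ρ²=41 → inactive
o2: d²=26 ≤ ρ²=41; F_rep = 38·(-5,1)/26² = (-0.2811,0.0562)
F = F_att + ΣF_rep = (7.2189,-7.4438)
Δp = p'−p = (1.8047,-1.8609); α = Δx/Fx = (305/169) / (1220/169) = 1/4
check: Δy/Fy = (-629/338) / (-1258/169) = 1/4 ✓

α = 1/4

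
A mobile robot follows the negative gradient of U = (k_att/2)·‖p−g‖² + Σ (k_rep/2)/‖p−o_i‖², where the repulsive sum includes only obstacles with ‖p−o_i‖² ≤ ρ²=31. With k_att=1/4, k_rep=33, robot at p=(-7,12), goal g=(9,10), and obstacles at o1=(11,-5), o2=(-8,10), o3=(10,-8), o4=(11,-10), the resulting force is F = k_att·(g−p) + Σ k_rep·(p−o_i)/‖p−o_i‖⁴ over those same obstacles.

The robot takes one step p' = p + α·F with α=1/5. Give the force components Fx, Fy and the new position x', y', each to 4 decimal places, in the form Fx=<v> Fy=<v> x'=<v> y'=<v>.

F_att = 1/4·(g−p) = 1/4·(16,-2) = (4.0000,-0.5000)
o1: d²=613 > ρ²=31 → inactive
o2: d²=5 ≤ ρ²=31; F_rep = 33·(1,2)/5² = (1.3200,2.6400)
o3: d²=689 > ρ²=31 → inactive
o4: d²=808 > ρ²=31 → inactive
F = F_att + ΣF_rep = (5.3200,2.1400)
p' = p + 1/5·F = (-5.9360,12.4280)

Fx=5.3200 Fy=2.1400 x'=-5.9360 y'=12.4280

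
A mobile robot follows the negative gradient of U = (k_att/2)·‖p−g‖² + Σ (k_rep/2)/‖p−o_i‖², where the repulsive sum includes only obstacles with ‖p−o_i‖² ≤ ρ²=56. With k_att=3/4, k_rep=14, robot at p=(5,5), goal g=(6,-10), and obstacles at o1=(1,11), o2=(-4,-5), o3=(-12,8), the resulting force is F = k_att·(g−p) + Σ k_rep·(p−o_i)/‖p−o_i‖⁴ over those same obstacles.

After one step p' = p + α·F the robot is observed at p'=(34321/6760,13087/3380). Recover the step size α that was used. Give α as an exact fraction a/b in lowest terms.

F_att = 3/4·(g−p) = 3/4·(1,-15) = (0.7500,-11.2500)
o1: d²=52 ≤ ρ²=56; F_rep = 14·(4,-6)/52² = (0.0207,-0.0311)
o2: d²=181 > ρ²=56 → inactive
o3: d²=298 > ρ²=56 → inactive
F = F_att + ΣF_rep = (0.7707,-11.2811)
Δp = p'−p = (0.0771,-1.1281); α = Δx/Fx = (521/6760) / (521/676) = 1/10
check: Δy/Fy = (-3813/3380) / (-3813/338) = 1/10 ✓

α = 1/10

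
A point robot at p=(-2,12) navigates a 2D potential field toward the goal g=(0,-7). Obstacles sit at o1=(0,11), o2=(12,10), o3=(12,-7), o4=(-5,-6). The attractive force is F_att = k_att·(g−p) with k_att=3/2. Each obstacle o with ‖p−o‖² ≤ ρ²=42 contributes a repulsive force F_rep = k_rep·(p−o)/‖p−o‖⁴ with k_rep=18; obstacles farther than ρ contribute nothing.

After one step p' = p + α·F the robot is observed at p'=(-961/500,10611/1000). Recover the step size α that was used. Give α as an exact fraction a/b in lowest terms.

F_att = 3/2·(g−p) = 3/2·(2,-19) = (3.0000,-28.5000)
o1: d²=5 ≤ ρ²=42; F_rep = 18·(-2,1)/5² = (-1.4400,0.7200)
o2: d²=200 > ρ²=42 → inactive
o3: d²=557 > ρ²=42 → inactive
o4: d²=333 > ρ²=42 → inactive
F = F_att + ΣF_rep = (1.5600,-27.7800)
Δp = p'−p = (0.0780,-1.3890); α = Δx/Fx = (39/500) / (39/25) = 1/20
check: Δy/Fy = (-1389/1000) / (-1389/50) = 1/20 ✓

α = 1/20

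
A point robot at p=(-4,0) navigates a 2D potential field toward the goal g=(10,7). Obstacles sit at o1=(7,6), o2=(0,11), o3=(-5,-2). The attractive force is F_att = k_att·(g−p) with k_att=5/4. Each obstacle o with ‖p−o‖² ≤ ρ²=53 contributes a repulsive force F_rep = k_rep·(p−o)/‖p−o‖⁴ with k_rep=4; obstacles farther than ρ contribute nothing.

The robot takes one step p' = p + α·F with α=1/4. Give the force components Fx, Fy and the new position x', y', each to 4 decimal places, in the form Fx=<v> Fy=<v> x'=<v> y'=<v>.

F_att = 5/4·(g−p) = 5/4·(14,7) = (17.5000,8.7500)
o1: d²=157 > ρ²=53 → inactive
o2: d²=137 > ρ²=53 → inactive
o3: d²=5 ≤ ρ²=53; F_rep = 4·(1,2)/5² = (0.1600,0.3200)
F = F_att + ΣF_rep = (17.6600,9.0700)
p' = p + 1/4·F = (0.4150,2.2675)

Fx=17.6600 Fy=9.0700 x'=0.4150 y'=2.2675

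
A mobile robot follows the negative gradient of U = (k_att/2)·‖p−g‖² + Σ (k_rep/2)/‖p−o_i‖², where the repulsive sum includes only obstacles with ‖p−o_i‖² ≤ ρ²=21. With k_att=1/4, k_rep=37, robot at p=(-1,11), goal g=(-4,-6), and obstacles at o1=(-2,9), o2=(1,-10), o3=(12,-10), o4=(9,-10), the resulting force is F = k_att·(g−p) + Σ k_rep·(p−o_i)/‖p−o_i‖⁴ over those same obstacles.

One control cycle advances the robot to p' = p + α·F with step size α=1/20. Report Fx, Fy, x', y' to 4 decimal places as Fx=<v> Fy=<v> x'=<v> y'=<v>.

F_att = 1/4·(g−p) = 1/4·(-3,-17) = (-0.7500,-4.2500)
o1: d²=5 ≤ ρ²=21; F_rep = 37·(1,2)/5² = (1.4800,2.9600)
o2: d²=445 > ρ²=21 → inactive
o3: d²=610 > ρ²=21 → inactive
o4: d²=541 > ρ²=21 → inactive
F = F_att + ΣF_rep = (0.7300,-1.2900)
p' = p + 1/20·F = (-0.9635,10.9355)

Fx=0.7300 Fy=-1.2900 x'=-0.9635 y'=10.9355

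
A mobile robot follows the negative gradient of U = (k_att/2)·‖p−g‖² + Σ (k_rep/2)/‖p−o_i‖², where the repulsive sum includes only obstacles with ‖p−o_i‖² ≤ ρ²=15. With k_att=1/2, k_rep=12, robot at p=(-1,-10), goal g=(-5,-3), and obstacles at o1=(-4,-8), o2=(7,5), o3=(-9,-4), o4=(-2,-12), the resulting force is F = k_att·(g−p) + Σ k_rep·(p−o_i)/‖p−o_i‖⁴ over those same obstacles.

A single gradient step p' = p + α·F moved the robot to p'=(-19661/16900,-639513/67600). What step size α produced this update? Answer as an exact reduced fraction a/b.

F_att = 1/2·(g−p) = 1/2·(-4,7) = (-2.0000,3.5000)
o1: d²=13 ≤ ρ²=15; F_rep = 12·(3,-2)/13² = (0.2130,-0.1420)
o2: d²=289 > ρ²=15 → inactive
o3: d²=100 > ρ²=15 → inactive
o4: d²=5 ≤ ρ²=15; F_rep = 12·(1,2)/5² = (0.4800,0.9600)
F = F_att + ΣF_rep = (-1.3070,4.3180)
Δp = p'−p = (-0.1634,0.5397); α = Δx/Fx = (-2761/16900) / (-5522/4225) = 1/8
check: Δy/Fy = (36487/67600) / (36487/8450) = 1/8 ✓

α = 1/8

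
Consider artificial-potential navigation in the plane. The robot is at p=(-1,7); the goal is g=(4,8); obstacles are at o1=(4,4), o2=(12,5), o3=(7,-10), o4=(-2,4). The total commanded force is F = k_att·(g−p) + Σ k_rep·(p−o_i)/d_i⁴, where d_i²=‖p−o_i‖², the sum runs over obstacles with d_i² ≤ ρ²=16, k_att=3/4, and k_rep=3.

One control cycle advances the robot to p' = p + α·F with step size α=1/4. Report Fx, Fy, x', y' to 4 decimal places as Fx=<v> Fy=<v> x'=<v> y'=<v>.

F_att = 3/4·(g−p) = 3/4·(5,1) = (3.7500,0.7500)
o1: d²=34 > ρ²=16 → inactive
o2: d²=173 > ρ²=16 → inactive
o3: d²=353 > ρ²=16 → inactive
o4: d²=10 ≤ ρ²=16; F_rep = 3·(1,3)/10² = (0.0300,0.0900)
F = F_att + ΣF_rep = (3.7800,0.8400)
p' = p + 1/4·F = (-0.0550,7.2100)

Fx=3.7800 Fy=0.8400 x'=-0.0550 y'=7.2100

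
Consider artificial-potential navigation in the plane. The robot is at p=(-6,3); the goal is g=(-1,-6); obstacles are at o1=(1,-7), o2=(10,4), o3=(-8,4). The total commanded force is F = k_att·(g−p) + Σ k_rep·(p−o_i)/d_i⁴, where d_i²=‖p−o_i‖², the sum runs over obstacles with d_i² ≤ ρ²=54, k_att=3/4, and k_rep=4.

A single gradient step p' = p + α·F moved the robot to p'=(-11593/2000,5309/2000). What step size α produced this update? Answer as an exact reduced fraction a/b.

α = 1/20

F_att = 3/4·(g−p) = 3/4·(5,-9) = (3.7500,-6.7500)
o1: d²=149 > ρ²=54 → inactive
o2: d²=257 > ρ²=54 → inactive
o3: d²=5 ≤ ρ²=54; F_rep = 4·(2,-1)/5² = (0.3200,-0.1600)
F = F_att + ΣF_rep = (4.0700,-6.9100)
Δp = p'−p = (0.2035,-0.3455); α = Δx/Fx = (407/2000) / (407/100) = 1/20
check: Δy/Fy = (-691/2000) / (-691/100) = 1/20 ✓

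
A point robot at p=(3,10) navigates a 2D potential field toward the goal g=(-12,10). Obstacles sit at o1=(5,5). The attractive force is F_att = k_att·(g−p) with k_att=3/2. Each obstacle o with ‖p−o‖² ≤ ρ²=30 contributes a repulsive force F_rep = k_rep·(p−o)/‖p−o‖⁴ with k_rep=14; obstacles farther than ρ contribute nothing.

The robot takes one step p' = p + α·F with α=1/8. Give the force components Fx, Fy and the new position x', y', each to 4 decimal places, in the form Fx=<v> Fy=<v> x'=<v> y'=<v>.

F_att = 3/2·(g−p) = 3/2·(-15,0) = (-22.5000,0.0000)
o1: d²=29 ≤ ρ²=30; F_rep = 14·(-2,5)/29² = (-0.0333,0.0832)
F = F_att + ΣF_rep = (-22.5333,0.0832)
p' = p + 1/8·F = (0.1833,10.0104)

Fx=-22.5333 Fy=0.0832 x'=0.1833 y'=10.0104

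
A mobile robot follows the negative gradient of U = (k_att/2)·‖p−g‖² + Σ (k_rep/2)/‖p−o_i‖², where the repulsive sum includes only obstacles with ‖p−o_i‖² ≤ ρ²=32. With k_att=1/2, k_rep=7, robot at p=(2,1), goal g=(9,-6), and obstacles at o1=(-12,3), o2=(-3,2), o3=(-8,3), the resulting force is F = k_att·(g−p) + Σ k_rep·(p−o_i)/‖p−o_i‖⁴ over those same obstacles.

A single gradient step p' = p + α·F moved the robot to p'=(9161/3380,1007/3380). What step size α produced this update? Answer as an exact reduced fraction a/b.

α = 1/5

F_att = 1/2·(g−p) = 1/2·(7,-7) = (3.5000,-3.5000)
o1: d²=200 > ρ²=32 → inactive
o2: d²=26 ≤ ρ²=32; F_rep = 7·(5,-1)/26² = (0.0518,-0.0104)
o3: d²=104 > ρ²=32 → inactive
F = F_att + ΣF_rep = (3.5518,-3.5104)
Δp = p'−p = (0.7104,-0.7021); α = Δx/Fx = (2401/3380) / (2401/676) = 1/5
check: Δy/Fy = (-2373/3380) / (-2373/676) = 1/5 ✓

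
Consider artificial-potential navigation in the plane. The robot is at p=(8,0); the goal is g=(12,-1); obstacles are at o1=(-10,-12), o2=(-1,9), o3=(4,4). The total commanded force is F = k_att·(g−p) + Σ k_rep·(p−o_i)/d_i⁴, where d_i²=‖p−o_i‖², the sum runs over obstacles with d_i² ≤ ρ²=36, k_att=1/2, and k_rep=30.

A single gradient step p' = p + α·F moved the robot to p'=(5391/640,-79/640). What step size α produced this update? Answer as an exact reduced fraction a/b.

F_att = 1/2·(g−p) = 1/2·(4,-1) = (2.0000,-0.5000)
o1: d²=468 > ρ²=36 → inactive
o2: d²=162 > ρ²=36 → inactive
o3: d²=32 ≤ ρ²=36; F_rep = 30·(4,-4)/32² = (0.1172,-0.1172)
F = F_att + ΣF_rep = (2.1172,-0.6172)
Δp = p'−p = (0.4234,-0.1234); α = Δx/Fx = (271/640) / (271/128) = 1/5
check: Δy/Fy = (-79/640) / (-79/128) = 1/5 ✓

α = 1/5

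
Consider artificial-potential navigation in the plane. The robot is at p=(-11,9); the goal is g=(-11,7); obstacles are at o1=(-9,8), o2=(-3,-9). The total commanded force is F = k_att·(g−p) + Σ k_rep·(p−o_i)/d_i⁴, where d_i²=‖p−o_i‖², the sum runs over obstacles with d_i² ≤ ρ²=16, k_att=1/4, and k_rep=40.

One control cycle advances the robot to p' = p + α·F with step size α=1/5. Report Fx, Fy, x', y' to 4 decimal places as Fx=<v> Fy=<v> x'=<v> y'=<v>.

Fx=-3.2000 Fy=1.1000 x'=-11.6400 y'=9.2200

F_att = 1/4·(g−p) = 1/4·(0,-2) = (0.0000,-0.5000)
o1: d²=5 ≤ ρ²=16; F_rep = 40·(-2,1)/5² = (-3.2000,1.6000)
o2: d²=388 > ρ²=16 → inactive
F = F_att + ΣF_rep = (-3.2000,1.1000)
p' = p + 1/5·F = (-11.6400,9.2200)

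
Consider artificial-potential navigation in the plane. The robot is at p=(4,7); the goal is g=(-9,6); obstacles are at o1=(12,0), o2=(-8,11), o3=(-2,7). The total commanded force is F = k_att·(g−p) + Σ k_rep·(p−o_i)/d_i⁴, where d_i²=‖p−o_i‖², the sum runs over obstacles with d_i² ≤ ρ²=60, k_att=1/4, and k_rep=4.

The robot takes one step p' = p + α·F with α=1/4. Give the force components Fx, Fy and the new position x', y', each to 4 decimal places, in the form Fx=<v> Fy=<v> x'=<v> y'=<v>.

F_att = 1/4·(g−p) = 1/4·(-13,-1) = (-3.2500,-0.2500)
o1: d²=113 > ρ²=60 → inactive
o2: d²=160 > ρ²=60 → inactive
o3: d²=36 ≤ ρ²=60; F_rep = 4·(6,0)/36² = (0.0185,0.0000)
F = F_att + ΣF_rep = (-3.2315,-0.2500)
p' = p + 1/4·F = (3.1921,6.9375)

Fx=-3.2315 Fy=-0.2500 x'=3.1921 y'=6.9375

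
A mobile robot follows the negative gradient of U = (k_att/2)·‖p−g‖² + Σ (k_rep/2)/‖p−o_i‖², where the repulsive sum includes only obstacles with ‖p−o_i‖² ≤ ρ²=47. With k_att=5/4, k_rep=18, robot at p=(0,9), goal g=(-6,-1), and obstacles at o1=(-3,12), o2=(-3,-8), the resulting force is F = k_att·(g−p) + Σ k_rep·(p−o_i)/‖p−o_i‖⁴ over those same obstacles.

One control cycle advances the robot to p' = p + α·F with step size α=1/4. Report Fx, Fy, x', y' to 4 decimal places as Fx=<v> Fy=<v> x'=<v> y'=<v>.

F_att = 5/4·(g−p) = 5/4·(-6,-10) = (-7.5000,-12.5000)
o1: d²=18 ≤ ρ²=47; F_rep = 18·(3,-3)/18² = (0.1667,-0.1667)
o2: d²=298 > ρ²=47 → inactive
F = F_att + ΣF_rep = (-7.3333,-12.6667)
p' = p + 1/4·F = (-1.8333,5.8333)

Fx=-7.3333 Fy=-12.6667 x'=-1.8333 y'=5.8333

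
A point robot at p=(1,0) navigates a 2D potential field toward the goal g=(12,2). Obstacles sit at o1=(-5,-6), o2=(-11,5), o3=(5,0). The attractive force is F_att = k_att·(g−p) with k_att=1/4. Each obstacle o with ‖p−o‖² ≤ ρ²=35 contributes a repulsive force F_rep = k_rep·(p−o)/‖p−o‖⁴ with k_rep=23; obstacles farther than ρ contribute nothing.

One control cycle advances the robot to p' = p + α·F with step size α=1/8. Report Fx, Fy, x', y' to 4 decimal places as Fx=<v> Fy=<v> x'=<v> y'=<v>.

F_att = 1/4·(g−p) = 1/4·(11,2) = (2.7500,0.5000)
o1: d²=72 > ρ²=35 → inactive
o2: d²=169 > ρ²=35 → inactive
o3: d²=16 ≤ ρ²=35; F_rep = 23·(-4,0)/16² = (-0.3594,0.0000)
F = F_att + ΣF_rep = (2.3906,0.5000)
p' = p + 1/8·F = (1.2988,0.0625)

Fx=2.3906 Fy=0.5000 x'=1.2988 y'=0.0625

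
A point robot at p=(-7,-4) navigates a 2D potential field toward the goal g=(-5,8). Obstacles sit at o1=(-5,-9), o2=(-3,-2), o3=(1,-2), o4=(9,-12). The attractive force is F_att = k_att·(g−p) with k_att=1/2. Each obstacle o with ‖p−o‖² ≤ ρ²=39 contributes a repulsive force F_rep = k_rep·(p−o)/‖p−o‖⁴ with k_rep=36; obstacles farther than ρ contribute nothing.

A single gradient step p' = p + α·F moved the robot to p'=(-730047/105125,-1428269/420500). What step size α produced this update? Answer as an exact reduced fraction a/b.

F_att = 1/2·(g−p) = 1/2·(2,12) = (1.0000,6.0000)
o1: d²=29 ≤ ρ²=39; F_rep = 36·(-2,5)/29² = (-0.0856,0.2140)
o2: d²=20 ≤ ρ²=39; F_rep = 36·(-4,-2)/20² = (-0.3600,-0.1800)
o3: d²=68 > ρ²=39 → inactive
o4: d²=320 > ρ²=39 → inactive
F = F_att + ΣF_rep = (0.5544,6.0340)
Δp = p'−p = (0.0554,0.6034); α = Δx/Fx = (5828/105125) / (11656/21025) = 1/10
check: Δy/Fy = (253731/420500) / (253731/42050) = 1/10 ✓

α = 1/10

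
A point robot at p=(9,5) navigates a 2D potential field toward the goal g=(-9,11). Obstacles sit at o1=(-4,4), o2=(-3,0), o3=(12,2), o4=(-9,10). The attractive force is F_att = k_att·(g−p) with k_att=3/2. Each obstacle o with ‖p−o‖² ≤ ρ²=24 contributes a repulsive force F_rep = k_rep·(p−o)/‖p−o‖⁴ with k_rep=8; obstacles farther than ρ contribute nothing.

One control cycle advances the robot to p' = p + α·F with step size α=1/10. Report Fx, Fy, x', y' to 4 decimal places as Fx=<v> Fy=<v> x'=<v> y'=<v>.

F_att = 3/2·(g−p) = 3/2·(-18,6) = (-27.0000,9.0000)
o1: d²=170 > ρ²=24 → inactive
o2: d²=169 > ρ²=24 → inactive
o3: d²=18 ≤ ρ²=24; F_rep = 8·(-3,3)/18² = (-0.0741,0.0741)
o4: d²=349 > ρ²=24 → inactive
F = F_att + ΣF_rep = (-27.0741,9.0741)
p' = p + 1/10·F = (6.2926,5.9074)

Fx=-27.0741 Fy=9.0741 x'=6.2926 y'=5.9074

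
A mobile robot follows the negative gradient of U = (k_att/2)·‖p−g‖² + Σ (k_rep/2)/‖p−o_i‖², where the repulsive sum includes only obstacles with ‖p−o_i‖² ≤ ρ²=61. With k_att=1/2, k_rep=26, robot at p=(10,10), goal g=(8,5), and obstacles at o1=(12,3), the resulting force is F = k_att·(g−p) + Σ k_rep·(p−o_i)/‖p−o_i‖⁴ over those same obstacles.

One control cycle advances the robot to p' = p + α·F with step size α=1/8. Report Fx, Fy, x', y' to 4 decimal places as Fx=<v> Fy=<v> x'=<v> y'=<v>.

Fx=-1.0185 Fy=-2.4352 x'=9.8727 y'=9.6956

F_att = 1/2·(g−p) = 1/2·(-2,-5) = (-1.0000,-2.5000)
o1: d²=53 ≤ ρ²=61; F_rep = 26·(-2,7)/53² = (-0.0185,0.0648)
F = F_att + ΣF_rep = (-1.0185,-2.4352)
p' = p + 1/8·F = (9.8727,9.6956)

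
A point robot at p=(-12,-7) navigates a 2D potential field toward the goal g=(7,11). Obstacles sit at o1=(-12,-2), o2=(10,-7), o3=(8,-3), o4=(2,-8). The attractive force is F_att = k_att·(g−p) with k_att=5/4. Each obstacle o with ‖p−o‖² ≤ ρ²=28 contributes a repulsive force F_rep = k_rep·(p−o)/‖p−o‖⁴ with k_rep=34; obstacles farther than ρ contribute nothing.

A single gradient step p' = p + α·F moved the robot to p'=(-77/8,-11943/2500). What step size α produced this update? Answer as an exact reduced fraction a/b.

α = 1/10

F_att = 5/4·(g−p) = 5/4·(19,18) = (23.7500,22.5000)
o1: d²=25 ≤ ρ²=28; F_rep = 34·(0,-5)/25² = (0.0000,-0.2720)
o2: d²=484 > ρ²=28 → inactive
o3: d²=416 > ρ²=28 → inactive
o4: d²=197 > ρ²=28 → inactive
F = F_att + ΣF_rep = (23.7500,22.2280)
Δp = p'−p = (2.3750,2.2228); α = Δx/Fx = (19/8) / (95/4) = 1/10
check: Δy/Fy = (5557/2500) / (5557/250) = 1/10 ✓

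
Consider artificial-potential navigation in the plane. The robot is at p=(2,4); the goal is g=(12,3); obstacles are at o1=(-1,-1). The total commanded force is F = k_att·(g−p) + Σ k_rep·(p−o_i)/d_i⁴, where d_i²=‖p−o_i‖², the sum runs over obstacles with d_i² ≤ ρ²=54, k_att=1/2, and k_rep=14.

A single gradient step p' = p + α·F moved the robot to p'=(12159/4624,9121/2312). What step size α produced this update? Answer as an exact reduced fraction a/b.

F_att = 1/2·(g−p) = 1/2·(10,-1) = (5.0000,-0.5000)
o1: d²=34 ≤ ρ²=54; F_rep = 14·(3,5)/34² = (0.0363,0.0606)
F = F_att + ΣF_rep = (5.0363,-0.4394)
Δp = p'−p = (0.6295,-0.0549); α = Δx/Fx = (2911/4624) / (2911/578) = 1/8
check: Δy/Fy = (-127/2312) / (-127/289) = 1/8 ✓

α = 1/8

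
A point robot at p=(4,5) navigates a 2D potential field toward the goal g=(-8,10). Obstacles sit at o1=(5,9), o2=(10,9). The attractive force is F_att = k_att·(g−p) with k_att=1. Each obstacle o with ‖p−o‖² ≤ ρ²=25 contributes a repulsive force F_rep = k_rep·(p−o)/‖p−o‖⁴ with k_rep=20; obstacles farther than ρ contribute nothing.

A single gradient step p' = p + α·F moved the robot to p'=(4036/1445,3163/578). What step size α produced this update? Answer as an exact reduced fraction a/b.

F_att = 1·(g−p) = 1·(-12,5) = (-12.0000,5.0000)
o1: d²=17 ≤ ρ²=25; F_rep = 20·(-1,-4)/17² = (-0.0692,-0.2768)
o2: d²=52 > ρ²=25 → inactive
F = F_att + ΣF_rep = (-12.0692,4.7232)
Δp = p'−p = (-1.2069,0.4723); α = Δx/Fx = (-1744/1445) / (-3488/289) = 1/10
check: Δy/Fy = (273/578) / (1365/289) = 1/10 ✓

α = 1/10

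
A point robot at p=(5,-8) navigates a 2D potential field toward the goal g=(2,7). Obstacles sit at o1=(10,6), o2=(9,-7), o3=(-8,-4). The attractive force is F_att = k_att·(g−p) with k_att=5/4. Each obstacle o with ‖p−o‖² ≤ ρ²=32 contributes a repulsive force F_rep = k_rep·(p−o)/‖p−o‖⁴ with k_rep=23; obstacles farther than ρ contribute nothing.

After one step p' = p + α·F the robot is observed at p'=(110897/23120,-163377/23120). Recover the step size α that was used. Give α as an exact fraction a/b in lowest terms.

F_att = 5/4·(g−p) = 5/4·(-3,15) = (-3.7500,18.7500)
o1: d²=221 > ρ²=32 → inactive
o2: d²=17 ≤ ρ²=32; F_rep = 23·(-4,-1)/17² = (-0.3183,-0.0796)
o3: d²=185 > ρ²=32 → inactive
F = F_att + ΣF_rep = (-4.0683,18.6704)
Δp = p'−p = (-0.2034,0.9335); α = Δx/Fx = (-4703/23120) / (-4703/1156) = 1/20
check: Δy/Fy = (21583/23120) / (21583/1156) = 1/20 ✓

α = 1/20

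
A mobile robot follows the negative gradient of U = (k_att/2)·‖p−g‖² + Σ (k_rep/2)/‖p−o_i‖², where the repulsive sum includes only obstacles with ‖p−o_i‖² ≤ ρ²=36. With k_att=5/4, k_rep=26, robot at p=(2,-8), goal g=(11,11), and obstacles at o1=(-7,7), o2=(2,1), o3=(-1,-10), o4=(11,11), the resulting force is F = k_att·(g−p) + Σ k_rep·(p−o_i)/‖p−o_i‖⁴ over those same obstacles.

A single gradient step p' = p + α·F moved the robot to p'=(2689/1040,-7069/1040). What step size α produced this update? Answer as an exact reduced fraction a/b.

α = 1/20

F_att = 5/4·(g−p) = 5/4·(9,19) = (11.2500,23.7500)
o1: d²=306 > ρ²=36 → inactive
o2: d²=81 > ρ²=36 → inactive
o3: d²=13 ≤ ρ²=36; F_rep = 26·(3,2)/13² = (0.4615,0.3077)
o4: d²=442 > ρ²=36 → inactive
F = F_att + ΣF_rep = (11.7115,24.0577)
Δp = p'−p = (0.5856,1.2029); α = Δx/Fx = (609/1040) / (609/52) = 1/20
check: Δy/Fy = (1251/1040) / (1251/52) = 1/20 ✓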